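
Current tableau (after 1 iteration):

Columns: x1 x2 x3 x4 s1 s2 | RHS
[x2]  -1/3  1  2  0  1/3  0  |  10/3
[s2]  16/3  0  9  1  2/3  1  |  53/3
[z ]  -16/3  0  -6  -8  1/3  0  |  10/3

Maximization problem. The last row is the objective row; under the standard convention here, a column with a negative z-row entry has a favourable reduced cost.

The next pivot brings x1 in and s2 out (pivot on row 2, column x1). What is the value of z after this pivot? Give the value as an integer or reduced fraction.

Minimum ratio for x1: (53/3)/(16/3) = 53/16.
z changes by −(z-row coeff of x1)·ratio = −(-16/3)·(53/16) = 53/3.
New z = 10/3 + (53/3) = 21.

21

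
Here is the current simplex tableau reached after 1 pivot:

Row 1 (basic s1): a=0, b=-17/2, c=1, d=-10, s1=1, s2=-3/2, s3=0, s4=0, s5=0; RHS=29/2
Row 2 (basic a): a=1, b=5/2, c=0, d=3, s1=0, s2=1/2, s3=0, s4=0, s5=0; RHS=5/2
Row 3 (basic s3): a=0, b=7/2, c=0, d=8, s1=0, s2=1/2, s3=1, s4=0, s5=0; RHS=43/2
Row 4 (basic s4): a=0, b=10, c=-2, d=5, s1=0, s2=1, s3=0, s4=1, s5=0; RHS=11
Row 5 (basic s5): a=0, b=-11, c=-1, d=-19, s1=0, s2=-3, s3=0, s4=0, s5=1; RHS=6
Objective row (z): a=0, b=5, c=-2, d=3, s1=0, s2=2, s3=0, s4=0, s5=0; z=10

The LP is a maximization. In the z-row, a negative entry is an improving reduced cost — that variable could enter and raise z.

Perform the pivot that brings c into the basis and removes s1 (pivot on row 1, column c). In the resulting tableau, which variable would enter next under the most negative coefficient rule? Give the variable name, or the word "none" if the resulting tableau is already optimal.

d

Pivot element 1. New z-row = old z-row − (-2)·(row 1/1).
Updated z-row coefficients: a: 0, b: -12, c: 0, d: -17, s1: 2, s2: -1, s3: 0, s4: 0, s5: 0.
The most negative is -17 in column d, so d would enter next.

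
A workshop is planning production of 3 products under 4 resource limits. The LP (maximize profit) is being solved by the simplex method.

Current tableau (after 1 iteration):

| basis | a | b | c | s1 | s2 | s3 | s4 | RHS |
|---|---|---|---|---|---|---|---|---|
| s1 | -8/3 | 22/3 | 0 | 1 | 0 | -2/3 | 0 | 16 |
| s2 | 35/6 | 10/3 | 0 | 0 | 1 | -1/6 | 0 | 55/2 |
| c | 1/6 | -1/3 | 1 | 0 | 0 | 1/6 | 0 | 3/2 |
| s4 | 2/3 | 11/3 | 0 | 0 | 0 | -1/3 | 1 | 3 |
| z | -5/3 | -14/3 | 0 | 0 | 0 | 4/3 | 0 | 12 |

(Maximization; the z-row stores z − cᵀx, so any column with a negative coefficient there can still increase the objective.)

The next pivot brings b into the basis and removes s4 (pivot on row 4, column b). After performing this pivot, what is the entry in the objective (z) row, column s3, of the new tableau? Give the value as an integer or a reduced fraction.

10/11

Pivot element is row 4, column b: 11/3.
Normalize row 4: new (row 4, s3) = (-1/3)/(11/3) = -1/11.
z-row ← z-row − (-14/3)·(new row 4): 4/3 − (-14/3)·(-1/11) = 10/11.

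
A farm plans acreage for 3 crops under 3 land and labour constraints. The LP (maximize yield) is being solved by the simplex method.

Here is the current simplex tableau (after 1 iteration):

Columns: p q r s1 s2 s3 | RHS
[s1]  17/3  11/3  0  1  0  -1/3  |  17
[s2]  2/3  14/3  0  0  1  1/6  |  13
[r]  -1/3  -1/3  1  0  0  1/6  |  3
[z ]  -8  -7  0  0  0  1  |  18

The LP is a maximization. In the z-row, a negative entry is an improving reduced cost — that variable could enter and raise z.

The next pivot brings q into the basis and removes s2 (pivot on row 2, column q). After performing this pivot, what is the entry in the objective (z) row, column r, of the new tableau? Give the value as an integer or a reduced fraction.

0

Pivot element is row 2, column q: 14/3.
Normalize row 2: new (row 2, r) = 0/(14/3) = 0.
z-row ← z-row − (-7)·(new row 2): 0 − (-7)·0 = 0.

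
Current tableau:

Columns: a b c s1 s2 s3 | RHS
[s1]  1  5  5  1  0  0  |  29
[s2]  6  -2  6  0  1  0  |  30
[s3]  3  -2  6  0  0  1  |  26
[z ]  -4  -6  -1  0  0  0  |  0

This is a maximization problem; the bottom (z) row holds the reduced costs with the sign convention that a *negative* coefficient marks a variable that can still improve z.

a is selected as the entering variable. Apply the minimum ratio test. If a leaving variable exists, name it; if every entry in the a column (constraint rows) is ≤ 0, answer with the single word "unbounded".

Ratios: row 1 (s1): 29/1 = 29; row 2 (s2): 30/6 = 5; row 3 (s3): 26/3 = 26/3.
Minimum ratio is in the s2 row, so s2 leaves.

s2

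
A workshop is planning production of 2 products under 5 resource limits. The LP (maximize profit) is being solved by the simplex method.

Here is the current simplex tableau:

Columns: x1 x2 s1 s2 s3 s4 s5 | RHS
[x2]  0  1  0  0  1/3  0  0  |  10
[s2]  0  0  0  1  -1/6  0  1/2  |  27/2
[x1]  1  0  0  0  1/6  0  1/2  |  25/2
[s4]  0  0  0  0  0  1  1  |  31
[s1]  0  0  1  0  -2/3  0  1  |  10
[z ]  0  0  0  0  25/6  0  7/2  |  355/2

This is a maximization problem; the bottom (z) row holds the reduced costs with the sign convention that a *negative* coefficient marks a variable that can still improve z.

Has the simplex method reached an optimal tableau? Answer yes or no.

yes

No objective-row coefficient is strictly negative, so no entering variable exists; the tableau is optimal.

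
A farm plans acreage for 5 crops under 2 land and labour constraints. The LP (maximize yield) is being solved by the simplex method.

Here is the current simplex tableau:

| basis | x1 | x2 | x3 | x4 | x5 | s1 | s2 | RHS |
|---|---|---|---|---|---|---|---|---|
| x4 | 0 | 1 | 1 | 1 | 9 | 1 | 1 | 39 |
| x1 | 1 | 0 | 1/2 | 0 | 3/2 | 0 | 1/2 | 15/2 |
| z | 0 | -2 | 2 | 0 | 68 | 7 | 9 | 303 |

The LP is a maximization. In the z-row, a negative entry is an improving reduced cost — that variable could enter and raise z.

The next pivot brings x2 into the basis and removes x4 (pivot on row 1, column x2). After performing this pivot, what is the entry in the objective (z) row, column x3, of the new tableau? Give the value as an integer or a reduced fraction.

4

Pivot element is row 1, column x2: 1.
Normalize row 1: new (row 1, x3) = 1/1 = 1.
z-row ← z-row − (-2)·(new row 1): 2 − (-2)·1 = 4.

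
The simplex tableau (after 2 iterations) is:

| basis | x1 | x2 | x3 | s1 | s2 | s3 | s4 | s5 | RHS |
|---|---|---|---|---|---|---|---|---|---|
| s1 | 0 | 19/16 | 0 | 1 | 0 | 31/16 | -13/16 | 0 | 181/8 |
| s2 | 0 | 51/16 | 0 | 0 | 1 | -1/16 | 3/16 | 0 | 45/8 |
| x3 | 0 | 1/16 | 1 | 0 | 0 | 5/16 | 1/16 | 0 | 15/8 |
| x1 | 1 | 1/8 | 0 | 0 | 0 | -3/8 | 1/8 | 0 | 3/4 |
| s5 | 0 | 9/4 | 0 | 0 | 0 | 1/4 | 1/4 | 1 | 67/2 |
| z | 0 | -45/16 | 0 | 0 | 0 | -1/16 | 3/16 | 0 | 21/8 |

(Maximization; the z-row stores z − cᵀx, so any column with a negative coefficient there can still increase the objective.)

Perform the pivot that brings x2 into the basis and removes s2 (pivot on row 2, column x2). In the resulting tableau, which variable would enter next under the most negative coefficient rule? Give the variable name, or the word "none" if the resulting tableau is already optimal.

s3

Pivot element 51/16. New z-row = old z-row − (-45/16)·(row 2/(51/16)).
Updated z-row coefficients: x1: 0, x2: 0, x3: 0, s1: 0, s2: 15/17, s3: -2/17, s4: 6/17, s5: 0.
The most negative is -2/17 in column s3, so s3 would enter next.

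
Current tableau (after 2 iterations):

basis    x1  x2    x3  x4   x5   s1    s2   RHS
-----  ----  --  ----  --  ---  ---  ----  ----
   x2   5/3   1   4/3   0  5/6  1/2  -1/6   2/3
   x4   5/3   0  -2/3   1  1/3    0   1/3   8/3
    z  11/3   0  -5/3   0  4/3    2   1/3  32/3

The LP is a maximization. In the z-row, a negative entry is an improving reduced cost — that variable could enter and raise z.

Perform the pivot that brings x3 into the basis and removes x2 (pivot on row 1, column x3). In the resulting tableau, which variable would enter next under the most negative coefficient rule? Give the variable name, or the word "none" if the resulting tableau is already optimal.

none

Pivot element 4/3. New z-row = old z-row − (-5/3)·(row 1/(4/3)).
Updated z-row coefficients: x1: 23/4, x2: 5/4, x3: 0, x4: 0, x5: 19/8, s1: 21/8, s2: 1/8.
No coefficient is strictly negative; the tableau after this pivot is optimal.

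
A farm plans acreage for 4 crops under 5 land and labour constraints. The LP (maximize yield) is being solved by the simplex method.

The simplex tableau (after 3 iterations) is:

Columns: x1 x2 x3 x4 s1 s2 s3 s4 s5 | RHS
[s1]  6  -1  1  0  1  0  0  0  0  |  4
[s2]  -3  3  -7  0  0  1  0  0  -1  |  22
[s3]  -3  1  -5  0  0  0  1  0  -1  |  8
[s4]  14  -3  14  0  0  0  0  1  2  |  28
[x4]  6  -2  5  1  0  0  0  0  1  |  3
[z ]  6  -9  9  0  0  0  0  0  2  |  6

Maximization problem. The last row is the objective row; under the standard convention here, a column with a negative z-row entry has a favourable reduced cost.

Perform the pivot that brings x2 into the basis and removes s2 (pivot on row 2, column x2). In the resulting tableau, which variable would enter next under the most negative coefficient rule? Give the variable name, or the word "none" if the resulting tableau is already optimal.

Pivot element 3. New z-row = old z-row − (-9)·(row 2/3).
Updated z-row coefficients: x1: -3, x2: 0, x3: -12, x4: 0, s1: 0, s2: 3, s3: 0, s4: 0, s5: -1.
The most negative is -12 in column x3, so x3 would enter next.

x3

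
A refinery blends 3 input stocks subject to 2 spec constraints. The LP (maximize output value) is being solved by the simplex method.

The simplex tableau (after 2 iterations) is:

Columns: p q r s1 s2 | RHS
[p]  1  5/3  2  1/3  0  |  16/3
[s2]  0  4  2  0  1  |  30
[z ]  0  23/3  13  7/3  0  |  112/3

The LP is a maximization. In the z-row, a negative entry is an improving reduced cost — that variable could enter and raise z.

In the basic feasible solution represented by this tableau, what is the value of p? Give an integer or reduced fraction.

16/3

p is basic (row 1); its value is the RHS of that row: 16/3.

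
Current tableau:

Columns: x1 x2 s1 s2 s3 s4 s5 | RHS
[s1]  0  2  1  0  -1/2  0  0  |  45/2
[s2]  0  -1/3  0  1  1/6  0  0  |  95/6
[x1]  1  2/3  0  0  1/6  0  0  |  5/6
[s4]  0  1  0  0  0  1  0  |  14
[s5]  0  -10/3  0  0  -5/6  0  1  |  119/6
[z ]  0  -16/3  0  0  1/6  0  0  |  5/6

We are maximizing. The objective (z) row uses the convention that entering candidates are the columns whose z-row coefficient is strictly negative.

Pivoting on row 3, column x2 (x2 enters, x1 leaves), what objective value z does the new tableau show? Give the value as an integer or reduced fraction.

15/2

Minimum ratio for x2: (5/6)/(2/3) = 5/4.
z changes by −(z-row coeff of x2)·ratio = −(-16/3)·(5/4) = 20/3.
New z = 5/6 + (20/3) = 15/2.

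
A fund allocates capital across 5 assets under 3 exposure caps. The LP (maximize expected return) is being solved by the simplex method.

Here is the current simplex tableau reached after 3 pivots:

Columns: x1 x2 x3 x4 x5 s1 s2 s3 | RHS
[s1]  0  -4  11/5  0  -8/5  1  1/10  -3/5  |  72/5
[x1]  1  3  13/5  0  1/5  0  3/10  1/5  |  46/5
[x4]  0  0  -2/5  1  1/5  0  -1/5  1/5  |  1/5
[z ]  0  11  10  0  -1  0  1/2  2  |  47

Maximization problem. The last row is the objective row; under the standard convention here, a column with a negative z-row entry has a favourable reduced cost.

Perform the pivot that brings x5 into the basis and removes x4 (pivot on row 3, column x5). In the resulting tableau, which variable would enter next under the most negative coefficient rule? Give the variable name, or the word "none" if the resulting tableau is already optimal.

Pivot element 1/5. New z-row = old z-row − (-1)·(row 3/(1/5)).
Updated z-row coefficients: x1: 0, x2: 11, x3: 8, x4: 5, x5: 0, s1: 0, s2: -1/2, s3: 3.
The most negative is -1/2 in column s2, so s2 would enter next.

s2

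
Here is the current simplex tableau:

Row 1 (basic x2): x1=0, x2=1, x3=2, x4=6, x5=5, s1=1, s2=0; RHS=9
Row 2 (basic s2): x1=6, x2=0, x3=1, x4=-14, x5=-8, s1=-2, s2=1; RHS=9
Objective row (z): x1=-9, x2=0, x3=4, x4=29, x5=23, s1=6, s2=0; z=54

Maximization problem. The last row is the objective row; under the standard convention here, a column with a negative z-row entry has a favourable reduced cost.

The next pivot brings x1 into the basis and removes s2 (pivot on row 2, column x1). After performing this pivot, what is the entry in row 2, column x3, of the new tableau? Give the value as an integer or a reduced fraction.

1/6

Pivot element is row 2, column x1: 6.
Normalize row 2: new (row 2, x3) = 1/6 = 1/6.
Row 2 is the pivot row, so the entry is 1/6.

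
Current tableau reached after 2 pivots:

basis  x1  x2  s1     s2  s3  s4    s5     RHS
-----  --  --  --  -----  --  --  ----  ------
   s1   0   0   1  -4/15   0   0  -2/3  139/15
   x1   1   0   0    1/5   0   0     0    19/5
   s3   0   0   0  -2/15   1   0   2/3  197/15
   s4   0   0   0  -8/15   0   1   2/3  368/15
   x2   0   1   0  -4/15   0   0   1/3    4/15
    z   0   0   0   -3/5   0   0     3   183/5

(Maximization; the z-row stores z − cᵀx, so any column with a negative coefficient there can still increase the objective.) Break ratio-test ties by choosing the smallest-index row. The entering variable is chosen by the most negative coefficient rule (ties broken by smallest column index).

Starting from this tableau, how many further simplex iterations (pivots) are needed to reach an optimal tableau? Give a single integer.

pivot: s2 in, x1 out → z = 48
No improving column remains; optimal.

1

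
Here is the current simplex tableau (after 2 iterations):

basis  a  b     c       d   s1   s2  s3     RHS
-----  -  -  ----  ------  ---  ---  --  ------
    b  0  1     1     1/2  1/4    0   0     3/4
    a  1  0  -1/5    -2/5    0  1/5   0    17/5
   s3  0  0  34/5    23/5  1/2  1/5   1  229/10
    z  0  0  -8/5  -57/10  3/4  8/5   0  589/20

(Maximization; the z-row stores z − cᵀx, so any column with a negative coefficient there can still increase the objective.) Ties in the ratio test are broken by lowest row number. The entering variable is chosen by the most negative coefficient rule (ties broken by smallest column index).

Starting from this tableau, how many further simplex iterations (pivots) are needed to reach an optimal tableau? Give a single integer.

1

pivot: d in, b out → z = 38
No improving column remains; optimal.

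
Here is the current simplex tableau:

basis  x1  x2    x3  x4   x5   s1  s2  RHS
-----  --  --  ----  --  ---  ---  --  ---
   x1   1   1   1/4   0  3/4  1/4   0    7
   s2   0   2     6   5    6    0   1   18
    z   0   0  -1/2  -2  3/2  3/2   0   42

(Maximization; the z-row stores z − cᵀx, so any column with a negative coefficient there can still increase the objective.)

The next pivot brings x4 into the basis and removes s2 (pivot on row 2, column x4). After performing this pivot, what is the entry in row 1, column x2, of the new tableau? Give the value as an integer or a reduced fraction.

Pivot element is row 2, column x4: 5.
Normalize row 2: new (row 2, x2) = 2/5 = 2/5.
row 1 ← row 1 − 0·(new row 2): 1 − 0·(2/5) = 1.

1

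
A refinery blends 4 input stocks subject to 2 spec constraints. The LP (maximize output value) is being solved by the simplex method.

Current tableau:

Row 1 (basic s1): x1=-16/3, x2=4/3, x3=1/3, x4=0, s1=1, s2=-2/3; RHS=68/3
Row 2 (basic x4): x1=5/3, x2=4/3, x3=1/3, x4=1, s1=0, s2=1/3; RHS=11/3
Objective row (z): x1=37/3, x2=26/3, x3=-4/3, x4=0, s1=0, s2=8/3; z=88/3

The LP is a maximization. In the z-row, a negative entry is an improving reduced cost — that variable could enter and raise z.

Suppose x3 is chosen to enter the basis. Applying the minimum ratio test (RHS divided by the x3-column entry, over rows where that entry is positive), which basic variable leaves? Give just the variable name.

x4

Ratios: row 1 (s1): (68/3)/(1/3) = 68; row 2 (x4): (11/3)/(1/3) = 11.
Minimum ratio 11 is in the x4 row, so x4 leaves.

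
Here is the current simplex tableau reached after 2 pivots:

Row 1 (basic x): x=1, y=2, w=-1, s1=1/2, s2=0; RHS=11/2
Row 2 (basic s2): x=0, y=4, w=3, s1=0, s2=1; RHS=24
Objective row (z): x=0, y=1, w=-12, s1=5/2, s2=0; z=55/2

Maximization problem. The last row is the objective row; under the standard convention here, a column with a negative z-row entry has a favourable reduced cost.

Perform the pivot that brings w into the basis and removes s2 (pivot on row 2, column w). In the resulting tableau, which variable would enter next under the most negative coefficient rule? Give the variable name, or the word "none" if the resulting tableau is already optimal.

Pivot element 3. New z-row = old z-row − (-12)·(row 2/3).
Updated z-row coefficients: x: 0, y: 17, w: 0, s1: 5/2, s2: 4.
No coefficient is strictly negative; the tableau after this pivot is optimal.

none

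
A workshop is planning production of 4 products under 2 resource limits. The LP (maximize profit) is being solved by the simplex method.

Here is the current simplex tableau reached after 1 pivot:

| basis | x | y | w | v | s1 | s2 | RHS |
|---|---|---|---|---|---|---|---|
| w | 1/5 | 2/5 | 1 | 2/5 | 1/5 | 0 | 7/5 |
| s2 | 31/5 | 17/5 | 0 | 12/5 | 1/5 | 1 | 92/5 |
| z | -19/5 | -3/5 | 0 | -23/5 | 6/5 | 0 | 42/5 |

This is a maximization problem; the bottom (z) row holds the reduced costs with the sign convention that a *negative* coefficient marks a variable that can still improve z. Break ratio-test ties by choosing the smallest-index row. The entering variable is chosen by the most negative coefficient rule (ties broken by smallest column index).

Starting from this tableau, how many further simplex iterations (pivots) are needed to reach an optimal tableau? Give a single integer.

2

pivot: v in, w out → z = 49/2
pivot: x in, s2 out → z = 55/2
No improving column remains; optimal.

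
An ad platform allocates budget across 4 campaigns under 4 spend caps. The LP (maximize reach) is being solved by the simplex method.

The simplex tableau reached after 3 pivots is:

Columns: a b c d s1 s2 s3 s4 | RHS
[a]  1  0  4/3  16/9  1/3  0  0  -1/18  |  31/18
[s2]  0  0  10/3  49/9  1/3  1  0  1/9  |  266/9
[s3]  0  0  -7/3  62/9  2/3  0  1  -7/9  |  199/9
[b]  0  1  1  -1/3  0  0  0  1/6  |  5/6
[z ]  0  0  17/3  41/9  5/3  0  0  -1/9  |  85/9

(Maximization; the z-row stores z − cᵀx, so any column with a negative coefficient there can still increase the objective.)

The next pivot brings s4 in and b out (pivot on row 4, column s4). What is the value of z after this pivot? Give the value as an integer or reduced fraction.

Minimum ratio for s4: (5/6)/(1/6) = 5.
z changes by −(z-row coeff of s4)·ratio = −(-1/9)·5 = 5/9.
New z = 85/9 + (5/9) = 10.

10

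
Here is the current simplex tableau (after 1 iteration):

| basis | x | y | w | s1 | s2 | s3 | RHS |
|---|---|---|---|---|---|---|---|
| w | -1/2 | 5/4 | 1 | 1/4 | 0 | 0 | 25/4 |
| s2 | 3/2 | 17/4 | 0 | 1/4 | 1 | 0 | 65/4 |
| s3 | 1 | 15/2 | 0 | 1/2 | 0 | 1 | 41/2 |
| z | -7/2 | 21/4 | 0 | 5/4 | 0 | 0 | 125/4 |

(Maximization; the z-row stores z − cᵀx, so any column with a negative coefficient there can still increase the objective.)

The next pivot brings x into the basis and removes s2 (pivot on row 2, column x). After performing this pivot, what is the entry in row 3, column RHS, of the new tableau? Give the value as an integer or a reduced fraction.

Pivot element is row 2, column x: 3/2.
Normalize row 2: new (row 2, RHS) = (65/4)/(3/2) = 65/6.
row 3 ← row 3 − 1·(new row 2): 41/2 − 1·(65/6) = 29/3.

29/3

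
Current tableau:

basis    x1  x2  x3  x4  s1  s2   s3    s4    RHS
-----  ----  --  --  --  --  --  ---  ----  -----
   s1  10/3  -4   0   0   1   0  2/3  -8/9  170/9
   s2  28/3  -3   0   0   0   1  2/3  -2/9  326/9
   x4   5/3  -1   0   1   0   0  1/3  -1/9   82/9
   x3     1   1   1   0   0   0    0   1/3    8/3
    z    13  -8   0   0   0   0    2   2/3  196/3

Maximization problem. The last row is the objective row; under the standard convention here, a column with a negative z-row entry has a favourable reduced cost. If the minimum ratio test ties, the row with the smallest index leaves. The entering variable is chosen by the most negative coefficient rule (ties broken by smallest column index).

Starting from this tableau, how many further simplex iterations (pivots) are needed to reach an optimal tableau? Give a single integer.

1

pivot: x2 in, x3 out → z = 260/3
No improving column remains; optimal.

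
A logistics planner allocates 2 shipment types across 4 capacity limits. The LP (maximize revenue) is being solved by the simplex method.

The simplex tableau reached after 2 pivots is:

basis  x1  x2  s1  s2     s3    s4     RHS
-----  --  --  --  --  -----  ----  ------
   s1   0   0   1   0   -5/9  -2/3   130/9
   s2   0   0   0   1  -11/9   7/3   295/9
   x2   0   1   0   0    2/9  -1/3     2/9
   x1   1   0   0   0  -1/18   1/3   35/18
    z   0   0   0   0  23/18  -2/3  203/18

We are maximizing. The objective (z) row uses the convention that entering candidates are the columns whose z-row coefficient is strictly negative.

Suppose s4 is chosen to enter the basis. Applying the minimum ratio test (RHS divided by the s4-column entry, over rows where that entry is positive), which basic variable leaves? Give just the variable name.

x1

Ratios: row 1 (s1): entry -2/3 ≤ 0, skip; row 2 (s2): (295/9)/(7/3) = 295/21; row 3 (x2): entry -1/3 ≤ 0, skip; row 4 (x1): (35/18)/(1/3) = 35/6.
Minimum ratio 35/6 is in the x1 row, so x1 leaves.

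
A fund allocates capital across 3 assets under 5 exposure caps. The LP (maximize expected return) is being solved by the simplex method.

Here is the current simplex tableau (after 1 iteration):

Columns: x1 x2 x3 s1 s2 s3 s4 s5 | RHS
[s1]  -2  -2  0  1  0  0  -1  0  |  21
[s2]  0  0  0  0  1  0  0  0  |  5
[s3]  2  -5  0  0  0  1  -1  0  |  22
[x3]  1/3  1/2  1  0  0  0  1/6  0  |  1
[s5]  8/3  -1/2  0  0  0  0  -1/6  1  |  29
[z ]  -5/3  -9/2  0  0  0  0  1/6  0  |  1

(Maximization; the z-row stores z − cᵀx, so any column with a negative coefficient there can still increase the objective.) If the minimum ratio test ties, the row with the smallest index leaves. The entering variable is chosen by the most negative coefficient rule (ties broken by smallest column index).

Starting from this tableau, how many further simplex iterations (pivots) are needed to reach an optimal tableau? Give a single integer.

pivot: x2 in, x3 out → z = 10
No improving column remains; optimal.

1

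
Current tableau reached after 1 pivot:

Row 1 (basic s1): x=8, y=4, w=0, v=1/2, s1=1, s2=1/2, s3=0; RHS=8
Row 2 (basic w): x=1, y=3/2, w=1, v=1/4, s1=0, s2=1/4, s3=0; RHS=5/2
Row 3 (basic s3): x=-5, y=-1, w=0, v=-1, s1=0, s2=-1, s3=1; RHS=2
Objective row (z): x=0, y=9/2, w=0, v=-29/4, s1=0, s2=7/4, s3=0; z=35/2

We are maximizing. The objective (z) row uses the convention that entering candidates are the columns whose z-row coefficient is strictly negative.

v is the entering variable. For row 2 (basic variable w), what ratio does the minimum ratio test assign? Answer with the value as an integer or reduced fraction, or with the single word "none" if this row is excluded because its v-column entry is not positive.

10

Ratio = RHS / (v entry) = (5/2) / (1/4) = 10.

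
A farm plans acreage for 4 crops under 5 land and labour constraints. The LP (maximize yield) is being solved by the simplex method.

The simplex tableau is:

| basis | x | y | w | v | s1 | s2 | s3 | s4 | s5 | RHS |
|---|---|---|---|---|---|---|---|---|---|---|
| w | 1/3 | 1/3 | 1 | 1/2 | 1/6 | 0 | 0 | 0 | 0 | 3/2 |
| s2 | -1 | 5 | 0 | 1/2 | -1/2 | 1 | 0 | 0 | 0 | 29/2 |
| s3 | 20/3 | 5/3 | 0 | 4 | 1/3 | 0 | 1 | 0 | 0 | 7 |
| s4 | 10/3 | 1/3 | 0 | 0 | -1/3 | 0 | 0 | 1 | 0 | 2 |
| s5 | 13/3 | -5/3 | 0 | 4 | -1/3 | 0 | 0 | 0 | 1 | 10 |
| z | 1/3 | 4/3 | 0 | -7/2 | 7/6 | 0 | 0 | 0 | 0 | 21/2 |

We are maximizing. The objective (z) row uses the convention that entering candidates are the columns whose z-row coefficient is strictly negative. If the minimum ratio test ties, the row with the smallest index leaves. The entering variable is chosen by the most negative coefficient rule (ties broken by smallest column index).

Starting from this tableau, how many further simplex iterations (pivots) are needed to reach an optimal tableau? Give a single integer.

1

pivot: v in, s3 out → z = 133/8
No improving column remains; optimal.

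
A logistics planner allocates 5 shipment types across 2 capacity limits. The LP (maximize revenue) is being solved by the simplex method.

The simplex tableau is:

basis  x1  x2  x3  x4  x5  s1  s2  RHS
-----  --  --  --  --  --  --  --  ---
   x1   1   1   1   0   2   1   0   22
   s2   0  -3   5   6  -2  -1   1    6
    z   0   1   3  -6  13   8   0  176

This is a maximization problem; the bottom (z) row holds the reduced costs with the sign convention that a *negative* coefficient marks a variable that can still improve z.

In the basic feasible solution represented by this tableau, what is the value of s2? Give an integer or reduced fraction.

6

s2 is basic (row 2); its value is the RHS of that row: 6.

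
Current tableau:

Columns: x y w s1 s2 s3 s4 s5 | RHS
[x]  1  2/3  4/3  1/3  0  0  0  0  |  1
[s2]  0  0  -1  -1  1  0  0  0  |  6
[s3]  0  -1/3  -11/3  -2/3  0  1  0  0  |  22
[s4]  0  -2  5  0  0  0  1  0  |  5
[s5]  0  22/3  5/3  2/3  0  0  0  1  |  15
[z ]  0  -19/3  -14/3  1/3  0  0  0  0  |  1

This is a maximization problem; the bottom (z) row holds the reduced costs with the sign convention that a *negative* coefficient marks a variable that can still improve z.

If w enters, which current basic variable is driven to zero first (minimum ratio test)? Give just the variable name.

x

Ratios: row 1 (x): 1/(4/3) = 3/4; row 2 (s2): entry -1 ≤ 0, skip; row 3 (s3): entry -11/3 ≤ 0, skip; row 4 (s4): 5/5 = 1; row 5 (s5): 15/(5/3) = 9.
Minimum ratio 3/4 is in the x row, so x leaves.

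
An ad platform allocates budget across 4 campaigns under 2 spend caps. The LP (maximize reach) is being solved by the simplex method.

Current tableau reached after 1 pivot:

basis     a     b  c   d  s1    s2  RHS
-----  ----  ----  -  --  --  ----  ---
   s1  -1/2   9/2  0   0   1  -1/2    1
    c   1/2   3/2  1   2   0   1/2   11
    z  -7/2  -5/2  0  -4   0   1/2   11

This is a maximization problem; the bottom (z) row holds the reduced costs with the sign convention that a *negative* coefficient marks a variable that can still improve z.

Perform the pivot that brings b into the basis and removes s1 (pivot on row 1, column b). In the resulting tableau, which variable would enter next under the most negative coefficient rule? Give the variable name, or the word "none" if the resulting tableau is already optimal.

d

Pivot element 9/2. New z-row = old z-row − (-5/2)·(row 1/(9/2)).
Updated z-row coefficients: a: -34/9, b: 0, c: 0, d: -4, s1: 5/9, s2: 2/9.
The most negative is -4 in column d, so d would enter next.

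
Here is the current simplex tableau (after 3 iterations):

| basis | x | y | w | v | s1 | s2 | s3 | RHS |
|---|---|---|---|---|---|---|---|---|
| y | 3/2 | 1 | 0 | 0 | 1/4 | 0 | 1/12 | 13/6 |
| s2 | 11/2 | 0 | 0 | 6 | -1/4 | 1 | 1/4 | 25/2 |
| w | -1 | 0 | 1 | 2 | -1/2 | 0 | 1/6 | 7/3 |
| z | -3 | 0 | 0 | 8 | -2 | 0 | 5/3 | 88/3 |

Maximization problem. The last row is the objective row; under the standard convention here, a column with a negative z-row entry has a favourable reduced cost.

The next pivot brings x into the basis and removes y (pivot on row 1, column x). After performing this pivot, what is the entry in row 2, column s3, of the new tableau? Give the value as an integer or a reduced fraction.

Pivot element is row 1, column x: 3/2.
Normalize row 1: new (row 1, s3) = (1/12)/(3/2) = 1/18.
row 2 ← row 2 − (11/2)·(new row 1): 1/4 − (11/2)·(1/18) = -1/18.

-1/18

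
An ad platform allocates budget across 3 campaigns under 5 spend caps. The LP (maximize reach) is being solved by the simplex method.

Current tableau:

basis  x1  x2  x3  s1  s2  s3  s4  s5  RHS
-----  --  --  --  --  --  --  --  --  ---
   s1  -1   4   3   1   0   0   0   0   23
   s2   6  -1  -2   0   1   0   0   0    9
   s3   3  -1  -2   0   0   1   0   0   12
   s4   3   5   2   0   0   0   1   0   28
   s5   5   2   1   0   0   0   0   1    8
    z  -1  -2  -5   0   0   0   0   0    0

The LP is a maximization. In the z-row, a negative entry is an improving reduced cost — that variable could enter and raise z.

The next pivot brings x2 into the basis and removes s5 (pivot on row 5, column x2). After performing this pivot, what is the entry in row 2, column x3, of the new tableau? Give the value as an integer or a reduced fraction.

-3/2

Pivot element is row 5, column x2: 2.
Normalize row 5: new (row 5, x3) = 1/2 = 1/2.
row 2 ← row 2 − (-1)·(new row 5): -2 − (-1)·(1/2) = -3/2.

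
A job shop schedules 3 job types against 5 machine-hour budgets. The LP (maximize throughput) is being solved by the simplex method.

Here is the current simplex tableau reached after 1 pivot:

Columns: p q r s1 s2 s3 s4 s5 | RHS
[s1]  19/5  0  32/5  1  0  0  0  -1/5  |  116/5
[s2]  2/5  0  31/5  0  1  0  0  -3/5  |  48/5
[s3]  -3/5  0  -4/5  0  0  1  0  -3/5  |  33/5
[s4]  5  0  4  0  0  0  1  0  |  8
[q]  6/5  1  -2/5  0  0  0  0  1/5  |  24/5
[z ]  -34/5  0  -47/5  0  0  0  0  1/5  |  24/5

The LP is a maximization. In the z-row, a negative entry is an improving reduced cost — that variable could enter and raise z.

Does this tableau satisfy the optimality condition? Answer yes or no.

Column p has objective-row coefficient -34/5, which is negative; an improving pivot exists, so not yet optimal.

no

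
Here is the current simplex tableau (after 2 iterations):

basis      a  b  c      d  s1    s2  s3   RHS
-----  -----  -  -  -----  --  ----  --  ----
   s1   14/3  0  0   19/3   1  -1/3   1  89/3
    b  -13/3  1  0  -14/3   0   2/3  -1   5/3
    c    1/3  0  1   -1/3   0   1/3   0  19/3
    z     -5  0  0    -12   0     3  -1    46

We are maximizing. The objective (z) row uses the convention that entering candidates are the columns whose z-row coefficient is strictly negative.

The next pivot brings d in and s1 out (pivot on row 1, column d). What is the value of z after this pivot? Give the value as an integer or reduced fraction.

1942/19

Minimum ratio for d: (89/3)/(19/3) = 89/19.
z changes by −(z-row coeff of d)·ratio = −(-12)·(89/19) = 1068/19.
New z = 46 + (1068/19) = 1942/19.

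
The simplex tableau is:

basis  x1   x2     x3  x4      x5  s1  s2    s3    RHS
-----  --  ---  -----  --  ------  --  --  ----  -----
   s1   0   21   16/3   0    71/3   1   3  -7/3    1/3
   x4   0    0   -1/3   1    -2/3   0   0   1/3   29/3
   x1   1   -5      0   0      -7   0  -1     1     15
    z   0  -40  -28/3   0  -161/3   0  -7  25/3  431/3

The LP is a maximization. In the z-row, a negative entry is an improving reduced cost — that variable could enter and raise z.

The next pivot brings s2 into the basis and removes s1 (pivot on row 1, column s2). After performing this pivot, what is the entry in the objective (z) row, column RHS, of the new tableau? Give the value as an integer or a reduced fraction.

1300/9

Pivot element is row 1, column s2: 3.
Normalize row 1: new (row 1, RHS) = (1/3)/3 = 1/9.
z-row ← z-row − (-7)·(new row 1): 431/3 − (-7)·(1/9) = 1300/9.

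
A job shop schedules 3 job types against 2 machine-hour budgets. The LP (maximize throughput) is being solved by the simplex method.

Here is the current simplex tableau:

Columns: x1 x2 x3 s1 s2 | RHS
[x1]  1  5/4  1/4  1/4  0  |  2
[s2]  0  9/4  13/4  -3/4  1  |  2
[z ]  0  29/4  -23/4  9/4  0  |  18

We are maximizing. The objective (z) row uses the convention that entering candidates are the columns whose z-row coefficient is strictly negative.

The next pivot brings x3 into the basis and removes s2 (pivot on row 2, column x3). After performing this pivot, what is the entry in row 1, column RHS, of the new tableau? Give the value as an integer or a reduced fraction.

24/13

Pivot element is row 2, column x3: 13/4.
Normalize row 2: new (row 2, RHS) = 2/(13/4) = 8/13.
row 1 ← row 1 − (1/4)·(new row 2): 2 − (1/4)·(8/13) = 24/13.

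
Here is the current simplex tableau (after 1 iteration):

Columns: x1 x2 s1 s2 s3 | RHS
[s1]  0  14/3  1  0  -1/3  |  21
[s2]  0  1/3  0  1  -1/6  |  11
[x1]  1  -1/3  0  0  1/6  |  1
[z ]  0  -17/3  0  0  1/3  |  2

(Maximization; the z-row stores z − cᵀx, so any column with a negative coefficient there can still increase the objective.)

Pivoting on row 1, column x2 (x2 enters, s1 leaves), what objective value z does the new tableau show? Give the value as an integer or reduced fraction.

55/2

Minimum ratio for x2: 21/(14/3) = 9/2.
z changes by −(z-row coeff of x2)·ratio = −(-17/3)·(9/2) = 51/2.
New z = 2 + (51/2) = 55/2.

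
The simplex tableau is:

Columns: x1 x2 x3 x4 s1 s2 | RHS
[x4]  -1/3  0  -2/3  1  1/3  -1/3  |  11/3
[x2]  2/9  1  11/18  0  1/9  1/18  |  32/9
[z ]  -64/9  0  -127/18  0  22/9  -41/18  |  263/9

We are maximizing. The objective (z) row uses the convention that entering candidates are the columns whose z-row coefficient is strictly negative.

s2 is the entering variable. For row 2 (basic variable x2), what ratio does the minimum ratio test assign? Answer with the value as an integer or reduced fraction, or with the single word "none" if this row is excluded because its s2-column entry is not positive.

64

Ratio = RHS / (s2 entry) = (32/9) / (1/18) = 64.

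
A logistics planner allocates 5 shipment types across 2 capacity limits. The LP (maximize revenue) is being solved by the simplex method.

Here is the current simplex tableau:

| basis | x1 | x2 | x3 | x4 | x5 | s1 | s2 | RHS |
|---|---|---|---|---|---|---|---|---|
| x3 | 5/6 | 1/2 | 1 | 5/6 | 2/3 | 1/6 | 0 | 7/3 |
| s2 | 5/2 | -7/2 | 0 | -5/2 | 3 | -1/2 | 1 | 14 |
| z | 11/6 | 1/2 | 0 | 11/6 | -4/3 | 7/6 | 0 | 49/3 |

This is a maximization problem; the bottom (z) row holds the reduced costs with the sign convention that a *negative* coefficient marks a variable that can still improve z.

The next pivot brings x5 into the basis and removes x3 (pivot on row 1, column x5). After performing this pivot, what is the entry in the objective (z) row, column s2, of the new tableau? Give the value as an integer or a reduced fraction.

Pivot element is row 1, column x5: 2/3.
Normalize row 1: new (row 1, s2) = 0/(2/3) = 0.
z-row ← z-row − (-4/3)·(new row 1): 0 − (-4/3)·0 = 0.

0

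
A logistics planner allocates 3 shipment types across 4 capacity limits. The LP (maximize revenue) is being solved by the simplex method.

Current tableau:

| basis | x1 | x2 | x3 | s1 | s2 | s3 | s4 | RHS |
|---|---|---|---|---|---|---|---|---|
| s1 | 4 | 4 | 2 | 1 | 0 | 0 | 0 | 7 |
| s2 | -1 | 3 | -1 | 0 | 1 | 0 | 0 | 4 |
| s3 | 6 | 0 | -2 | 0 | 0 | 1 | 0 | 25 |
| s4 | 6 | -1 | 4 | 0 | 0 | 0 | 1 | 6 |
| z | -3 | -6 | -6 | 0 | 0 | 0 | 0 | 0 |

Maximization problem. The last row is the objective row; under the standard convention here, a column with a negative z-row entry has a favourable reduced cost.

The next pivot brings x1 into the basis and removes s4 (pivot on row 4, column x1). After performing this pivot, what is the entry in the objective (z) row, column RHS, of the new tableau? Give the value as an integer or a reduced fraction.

3

Pivot element is row 4, column x1: 6.
Normalize row 4: new (row 4, RHS) = 6/6 = 1.
z-row ← z-row − (-3)·(new row 4): 0 − (-3)·1 = 3.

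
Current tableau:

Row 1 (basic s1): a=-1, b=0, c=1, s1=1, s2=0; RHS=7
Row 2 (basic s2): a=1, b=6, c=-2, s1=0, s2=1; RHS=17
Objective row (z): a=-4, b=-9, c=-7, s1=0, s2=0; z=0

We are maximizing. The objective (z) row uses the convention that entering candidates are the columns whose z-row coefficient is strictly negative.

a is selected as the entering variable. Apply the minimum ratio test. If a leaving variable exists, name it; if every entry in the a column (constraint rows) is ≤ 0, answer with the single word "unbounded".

Ratios: row 1 (s1): entry -1 ≤ 0, skip; row 2 (s2): 17/1 = 17.
Minimum ratio is in the s2 row, so s2 leaves.

s2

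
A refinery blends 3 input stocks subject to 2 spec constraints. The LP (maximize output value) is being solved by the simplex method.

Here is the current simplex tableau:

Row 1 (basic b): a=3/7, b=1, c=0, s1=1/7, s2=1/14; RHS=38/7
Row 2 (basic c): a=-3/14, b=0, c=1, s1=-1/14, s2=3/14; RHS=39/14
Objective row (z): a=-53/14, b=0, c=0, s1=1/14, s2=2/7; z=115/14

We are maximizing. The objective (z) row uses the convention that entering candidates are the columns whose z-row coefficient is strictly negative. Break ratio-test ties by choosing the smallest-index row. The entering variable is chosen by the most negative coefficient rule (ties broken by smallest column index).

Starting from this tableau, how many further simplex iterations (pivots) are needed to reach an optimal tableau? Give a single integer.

1

pivot: a in, b out → z = 337/6
No improving column remains; optimal.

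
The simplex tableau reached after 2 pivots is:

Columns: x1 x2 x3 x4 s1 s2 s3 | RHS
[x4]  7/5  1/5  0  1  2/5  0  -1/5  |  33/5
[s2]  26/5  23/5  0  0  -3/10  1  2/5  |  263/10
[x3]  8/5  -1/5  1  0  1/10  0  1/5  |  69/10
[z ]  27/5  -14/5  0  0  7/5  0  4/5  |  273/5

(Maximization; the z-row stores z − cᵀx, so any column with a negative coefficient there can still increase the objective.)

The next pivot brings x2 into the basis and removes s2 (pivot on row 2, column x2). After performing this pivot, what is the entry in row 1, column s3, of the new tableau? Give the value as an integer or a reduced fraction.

-5/23

Pivot element is row 2, column x2: 23/5.
Normalize row 2: new (row 2, s3) = (2/5)/(23/5) = 2/23.
row 1 ← row 1 − (1/5)·(new row 2): -1/5 − (1/5)·(2/23) = -5/23.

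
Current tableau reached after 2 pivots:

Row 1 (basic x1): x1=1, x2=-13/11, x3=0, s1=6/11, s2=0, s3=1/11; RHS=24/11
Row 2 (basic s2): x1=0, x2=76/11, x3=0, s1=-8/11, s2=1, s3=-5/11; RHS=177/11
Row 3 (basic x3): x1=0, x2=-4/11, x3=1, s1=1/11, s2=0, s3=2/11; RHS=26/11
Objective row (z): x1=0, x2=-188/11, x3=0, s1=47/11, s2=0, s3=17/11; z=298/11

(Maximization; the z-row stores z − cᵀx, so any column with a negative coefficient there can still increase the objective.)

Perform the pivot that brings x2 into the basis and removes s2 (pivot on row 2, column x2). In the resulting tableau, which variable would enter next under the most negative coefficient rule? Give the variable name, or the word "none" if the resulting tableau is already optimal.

Pivot element 76/11. New z-row = old z-row − (-188/11)·(row 2/(76/11)).
Updated z-row coefficients: x1: 0, x2: 0, x3: 0, s1: 47/19, s2: 47/19, s3: 8/19.
No coefficient is strictly negative; the tableau after this pivot is optimal.

none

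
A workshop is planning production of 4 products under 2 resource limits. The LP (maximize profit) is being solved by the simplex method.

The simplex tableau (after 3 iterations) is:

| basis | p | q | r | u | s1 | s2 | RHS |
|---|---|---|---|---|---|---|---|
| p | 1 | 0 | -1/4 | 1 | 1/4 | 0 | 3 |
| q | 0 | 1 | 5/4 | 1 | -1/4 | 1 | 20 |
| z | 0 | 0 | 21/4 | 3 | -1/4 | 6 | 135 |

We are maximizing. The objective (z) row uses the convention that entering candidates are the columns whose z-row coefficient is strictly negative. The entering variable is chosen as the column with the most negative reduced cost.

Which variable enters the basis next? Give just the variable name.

Objective-row coefficients: p: 0, q: 0, r: 21/4, u: 3, s1: -1/4, s2: 6.
The most negative is -1/4 in column s1, so s1 enters.

s1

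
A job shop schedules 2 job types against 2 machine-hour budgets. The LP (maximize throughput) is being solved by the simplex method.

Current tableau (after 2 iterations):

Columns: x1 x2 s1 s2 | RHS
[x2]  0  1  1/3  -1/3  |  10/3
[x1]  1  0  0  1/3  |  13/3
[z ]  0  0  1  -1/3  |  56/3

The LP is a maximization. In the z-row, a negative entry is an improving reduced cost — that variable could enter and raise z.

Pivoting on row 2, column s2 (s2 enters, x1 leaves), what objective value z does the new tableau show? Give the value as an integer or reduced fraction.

Minimum ratio for s2: (13/3)/(1/3) = 13.
z changes by −(z-row coeff of s2)·ratio = −(-1/3)·13 = 13/3.
New z = 56/3 + (13/3) = 23.

23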